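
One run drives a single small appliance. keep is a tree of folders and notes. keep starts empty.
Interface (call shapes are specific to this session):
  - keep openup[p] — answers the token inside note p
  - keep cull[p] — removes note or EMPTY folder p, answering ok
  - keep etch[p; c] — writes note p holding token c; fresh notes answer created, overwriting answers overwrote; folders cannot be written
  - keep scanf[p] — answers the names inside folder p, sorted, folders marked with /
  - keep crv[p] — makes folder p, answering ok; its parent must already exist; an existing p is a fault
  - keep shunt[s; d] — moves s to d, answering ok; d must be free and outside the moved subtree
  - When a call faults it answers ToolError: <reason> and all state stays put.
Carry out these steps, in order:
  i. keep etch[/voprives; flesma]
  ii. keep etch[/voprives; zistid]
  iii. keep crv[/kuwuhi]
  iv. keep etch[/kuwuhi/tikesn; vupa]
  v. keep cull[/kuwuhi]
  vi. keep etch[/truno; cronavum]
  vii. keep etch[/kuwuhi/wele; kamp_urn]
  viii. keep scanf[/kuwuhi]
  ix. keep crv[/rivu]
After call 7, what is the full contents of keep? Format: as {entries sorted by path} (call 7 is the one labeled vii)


Answer: {kuwuhi/, kuwuhi/tikesn=vupa, kuwuhi/wele=kamp_urn, truno=cronavum, voprives=zistid}

Derivation:
I try keep etch passing p→/voprives, c→flesma, — result: created.
I try keep etch passing p→/voprives, c→zistid, — result: overwrote.
Using keep crv passing p→/kuwuhi, → ok.
Next I call keep etch passing p→/kuwuhi/tikesn, c→vupa, giving created.
I use keep cull passing p→/kuwuhi, and observe ToolError: not empty.
Next I call keep etch passing p→/truno, c→cronavum, → created.
Using keep etch passing p→/kuwuhi/wele, c→kamp_urn: created.
I use keep scanf passing p→/kuwuhi, giving [tikesn, wele].
Invoking keep crv passing p→/rivu, — result: ok.


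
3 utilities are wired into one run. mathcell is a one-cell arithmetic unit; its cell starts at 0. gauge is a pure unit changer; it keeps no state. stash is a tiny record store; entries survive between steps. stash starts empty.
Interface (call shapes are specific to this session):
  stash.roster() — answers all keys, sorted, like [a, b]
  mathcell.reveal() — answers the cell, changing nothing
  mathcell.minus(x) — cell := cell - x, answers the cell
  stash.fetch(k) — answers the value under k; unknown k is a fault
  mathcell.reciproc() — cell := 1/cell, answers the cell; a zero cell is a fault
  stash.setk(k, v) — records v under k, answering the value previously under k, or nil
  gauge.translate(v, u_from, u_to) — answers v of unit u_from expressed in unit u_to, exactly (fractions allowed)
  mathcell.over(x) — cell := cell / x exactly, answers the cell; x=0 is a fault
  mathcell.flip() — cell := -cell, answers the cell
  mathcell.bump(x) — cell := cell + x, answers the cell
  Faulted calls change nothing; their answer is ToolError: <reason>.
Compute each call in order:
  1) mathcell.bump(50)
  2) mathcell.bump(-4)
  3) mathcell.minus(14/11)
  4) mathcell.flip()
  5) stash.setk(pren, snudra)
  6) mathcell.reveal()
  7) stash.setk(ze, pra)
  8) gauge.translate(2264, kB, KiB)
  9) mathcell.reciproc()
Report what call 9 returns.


Answer: -11/492

Derivation:
Do: mathcell.bump[x='50']
See: 50
Do: mathcell.bump[x='-4']
See: 46
Do: mathcell.minus[x='14/11']
See: 492/11
Do: mathcell.flip[]
See: -492/11
Do: stash.setk[k='pren'; v='snudra']
See: nil
Do: mathcell.reveal[]
See: -492/11
Do: stash.setk[k='ze'; v='pra']
See: nil
Do: gauge.translate[v='2264'; u_from='kB'; u_to='KiB']
See: 35375/16
Do: mathcell.reciproc[]
See: -11/492


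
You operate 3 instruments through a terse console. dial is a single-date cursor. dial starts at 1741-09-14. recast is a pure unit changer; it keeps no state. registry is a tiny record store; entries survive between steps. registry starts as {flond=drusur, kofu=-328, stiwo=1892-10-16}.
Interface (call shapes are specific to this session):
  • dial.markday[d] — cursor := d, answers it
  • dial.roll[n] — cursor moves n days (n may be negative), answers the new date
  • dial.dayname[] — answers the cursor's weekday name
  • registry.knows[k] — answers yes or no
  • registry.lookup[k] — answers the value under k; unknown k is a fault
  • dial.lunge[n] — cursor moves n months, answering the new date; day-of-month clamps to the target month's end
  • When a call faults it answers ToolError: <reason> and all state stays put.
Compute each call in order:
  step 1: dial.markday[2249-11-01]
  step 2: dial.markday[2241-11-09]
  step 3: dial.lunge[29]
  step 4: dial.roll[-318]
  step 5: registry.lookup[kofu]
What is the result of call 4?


>> dial.markday(d='2249-11-01')
<< 2249-11-01
>> dial.markday(d='2241-11-09')
<< 2241-11-09
>> dial.lunge(n='29')
<< 2244-04-09
>> dial.roll(n='-318')
<< 2243-05-27
>> registry.lookup(k='kofu')
<< -328

Answer: 2243-05-27


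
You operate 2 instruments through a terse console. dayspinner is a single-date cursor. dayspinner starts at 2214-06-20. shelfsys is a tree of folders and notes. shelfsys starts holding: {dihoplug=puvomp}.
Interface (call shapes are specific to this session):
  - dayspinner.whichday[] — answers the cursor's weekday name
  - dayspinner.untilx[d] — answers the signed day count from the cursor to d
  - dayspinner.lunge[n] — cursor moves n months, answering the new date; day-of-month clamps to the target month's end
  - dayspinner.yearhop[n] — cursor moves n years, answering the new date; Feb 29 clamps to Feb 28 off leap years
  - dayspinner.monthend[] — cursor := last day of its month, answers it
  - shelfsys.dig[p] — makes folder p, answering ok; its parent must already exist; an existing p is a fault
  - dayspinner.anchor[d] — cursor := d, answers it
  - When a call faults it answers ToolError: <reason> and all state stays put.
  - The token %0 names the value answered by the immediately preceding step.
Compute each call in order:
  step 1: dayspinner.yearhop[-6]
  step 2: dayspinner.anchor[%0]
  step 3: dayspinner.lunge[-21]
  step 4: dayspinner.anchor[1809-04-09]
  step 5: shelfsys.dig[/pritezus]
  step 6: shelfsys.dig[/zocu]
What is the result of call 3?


Answer: 2206-09-20

Derivation:
$ yearhop n: -6
:: 2208-06-20
$ anchor d: %0
:: 2208-06-20
$ lunge n: -21
:: 2206-09-20
$ anchor d: 1809-04-09
:: 1809-04-09
$ dig p: /pritezus
:: ok
$ dig p: /zocu
:: ok


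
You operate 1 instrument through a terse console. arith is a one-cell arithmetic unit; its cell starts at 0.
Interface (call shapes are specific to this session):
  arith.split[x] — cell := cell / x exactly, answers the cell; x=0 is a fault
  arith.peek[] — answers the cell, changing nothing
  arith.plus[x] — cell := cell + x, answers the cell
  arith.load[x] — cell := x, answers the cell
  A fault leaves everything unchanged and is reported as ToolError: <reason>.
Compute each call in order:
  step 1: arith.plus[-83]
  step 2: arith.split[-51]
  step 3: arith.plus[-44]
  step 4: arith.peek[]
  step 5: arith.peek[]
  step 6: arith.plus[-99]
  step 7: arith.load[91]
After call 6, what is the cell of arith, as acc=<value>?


Step: arith.plus[-83]
Result: -83
Step: arith.split[-51]
Result: 83/51
Step: arith.plus[-44]
Result: -2161/51
Step: arith.peek[]
Result: -2161/51
Step: arith.peek[]
Result: -2161/51
Step: arith.plus[-99]
Result: -7210/51
Step: arith.load[91]
Result: 91

Answer: acc=-7210/51


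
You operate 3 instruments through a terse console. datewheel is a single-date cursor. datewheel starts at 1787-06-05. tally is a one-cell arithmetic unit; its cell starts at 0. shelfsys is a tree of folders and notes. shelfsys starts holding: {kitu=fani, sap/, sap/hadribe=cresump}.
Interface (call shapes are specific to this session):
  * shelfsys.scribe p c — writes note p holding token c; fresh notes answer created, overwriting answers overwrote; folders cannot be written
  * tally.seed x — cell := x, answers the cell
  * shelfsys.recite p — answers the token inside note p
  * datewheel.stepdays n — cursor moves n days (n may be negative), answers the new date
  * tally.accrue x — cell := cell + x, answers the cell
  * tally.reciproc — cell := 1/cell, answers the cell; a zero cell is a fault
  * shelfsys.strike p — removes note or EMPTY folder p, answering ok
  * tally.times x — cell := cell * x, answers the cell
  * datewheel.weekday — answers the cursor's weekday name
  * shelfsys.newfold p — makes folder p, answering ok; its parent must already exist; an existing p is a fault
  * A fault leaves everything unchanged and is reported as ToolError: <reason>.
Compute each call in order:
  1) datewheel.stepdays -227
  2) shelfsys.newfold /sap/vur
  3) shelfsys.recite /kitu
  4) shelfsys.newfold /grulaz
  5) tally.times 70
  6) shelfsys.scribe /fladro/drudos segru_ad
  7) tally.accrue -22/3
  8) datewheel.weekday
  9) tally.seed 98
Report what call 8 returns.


Using datewheel.stepdays using n=-227, giving 1786-10-21.
Then shelfsys.newfold using p=/sap/vur: ok.
Calling shelfsys.recite using p=/kitu, — result: fani.
Next I call shelfsys.newfold using p=/grulaz, and observe ok.
Invoking tally.times using x=70, — result: 0.
Calling shelfsys.scribe using p=/fladro/drudos, c=segru_ad, giving ToolError: no parent.
I use tally.accrue using x=-22/3, giving -22/3.
I call datewheel.weekday(), yielding Saturday.
Calling tally.seed using x=98, and see 98.

Answer: Saturday


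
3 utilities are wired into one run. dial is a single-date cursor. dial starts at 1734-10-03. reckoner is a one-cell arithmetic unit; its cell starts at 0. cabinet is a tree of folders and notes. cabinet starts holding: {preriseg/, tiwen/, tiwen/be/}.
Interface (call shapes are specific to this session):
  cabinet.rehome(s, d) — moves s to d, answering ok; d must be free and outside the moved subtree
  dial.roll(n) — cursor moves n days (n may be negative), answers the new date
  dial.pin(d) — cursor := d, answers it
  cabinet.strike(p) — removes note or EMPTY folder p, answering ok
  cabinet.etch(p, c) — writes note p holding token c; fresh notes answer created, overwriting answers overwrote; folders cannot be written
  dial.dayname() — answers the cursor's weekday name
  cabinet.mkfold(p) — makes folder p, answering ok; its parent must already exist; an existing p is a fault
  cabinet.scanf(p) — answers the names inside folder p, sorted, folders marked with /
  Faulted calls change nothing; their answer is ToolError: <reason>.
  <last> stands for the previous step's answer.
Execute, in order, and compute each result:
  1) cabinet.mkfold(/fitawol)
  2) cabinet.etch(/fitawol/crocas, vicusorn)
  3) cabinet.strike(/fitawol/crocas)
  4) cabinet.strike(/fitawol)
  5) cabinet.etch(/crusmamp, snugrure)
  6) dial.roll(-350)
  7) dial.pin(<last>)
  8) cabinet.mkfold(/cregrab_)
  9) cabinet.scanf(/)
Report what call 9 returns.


-> cabinet.mkfold(p=/fitawol)
<- ok
-> cabinet.etch(p=/fitawol/crocas, c=vicusorn)
<- created
-> cabinet.strike(p=/fitawol/crocas)
<- ok
-> cabinet.strike(p=/fitawol)
<- ok
-> cabinet.etch(p=/crusmamp, c=snugrure)
<- created
-> dial.roll(n=-350)
<- 1733-10-18
-> dial.pin(d=<last>)
<- 1733-10-18
-> cabinet.mkfold(p=/cregrab_)
<- ok
-> cabinet.scanf(p=/)
<- [cregrab_/, crusmamp, preriseg/, tiwen/]

Answer: [cregrab_/, crusmamp, preriseg/, tiwen/]


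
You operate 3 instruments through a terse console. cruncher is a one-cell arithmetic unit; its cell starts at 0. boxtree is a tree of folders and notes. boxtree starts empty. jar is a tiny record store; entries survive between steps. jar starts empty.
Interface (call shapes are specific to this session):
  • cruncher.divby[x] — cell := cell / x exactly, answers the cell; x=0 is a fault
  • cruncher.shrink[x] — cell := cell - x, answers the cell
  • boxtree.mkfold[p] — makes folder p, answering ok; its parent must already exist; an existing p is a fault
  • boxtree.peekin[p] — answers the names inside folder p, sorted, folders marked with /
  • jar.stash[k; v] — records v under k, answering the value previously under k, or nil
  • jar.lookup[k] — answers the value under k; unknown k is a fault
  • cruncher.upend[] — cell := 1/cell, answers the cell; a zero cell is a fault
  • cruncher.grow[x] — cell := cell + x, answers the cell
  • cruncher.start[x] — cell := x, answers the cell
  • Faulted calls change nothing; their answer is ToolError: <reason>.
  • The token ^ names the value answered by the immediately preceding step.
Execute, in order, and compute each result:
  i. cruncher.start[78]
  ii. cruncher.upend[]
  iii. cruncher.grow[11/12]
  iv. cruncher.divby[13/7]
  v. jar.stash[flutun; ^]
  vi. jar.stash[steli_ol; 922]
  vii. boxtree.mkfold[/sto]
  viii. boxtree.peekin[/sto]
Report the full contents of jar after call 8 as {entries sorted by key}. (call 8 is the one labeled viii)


% 1. cruncher.start(x→78) -> 78
% 2. cruncher.upend() -> 1/78
% 3. cruncher.grow(x→11/12) -> 145/156
% 4. cruncher.divby(x→13/7) -> 1015/2028
% 5. jar.stash(k→flutun, v→^) -> nil
% 6. jar.stash(k→steli_ol, v→922) -> nil
% 7. boxtree.mkfold(p→/sto) -> ok
% 8. boxtree.peekin(p→/sto) -> []

Answer: {flutun=1015/2028, steli_ol=922}


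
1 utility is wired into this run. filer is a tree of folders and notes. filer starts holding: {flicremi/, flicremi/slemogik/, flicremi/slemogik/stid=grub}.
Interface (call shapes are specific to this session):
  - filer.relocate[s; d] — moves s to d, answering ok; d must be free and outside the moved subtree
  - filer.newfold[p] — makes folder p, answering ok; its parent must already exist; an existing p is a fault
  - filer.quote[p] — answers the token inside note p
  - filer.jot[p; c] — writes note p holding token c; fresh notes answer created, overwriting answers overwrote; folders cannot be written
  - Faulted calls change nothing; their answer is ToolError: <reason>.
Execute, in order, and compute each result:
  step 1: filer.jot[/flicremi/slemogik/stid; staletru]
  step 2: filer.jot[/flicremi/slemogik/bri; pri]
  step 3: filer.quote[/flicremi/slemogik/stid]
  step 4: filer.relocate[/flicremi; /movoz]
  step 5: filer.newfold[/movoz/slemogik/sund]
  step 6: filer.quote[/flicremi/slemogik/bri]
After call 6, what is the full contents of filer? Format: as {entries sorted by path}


[in] jot p: /flicremi/slemogik/stid c: staletru
[out] overwrote
[in] jot p: /flicremi/slemogik/bri c: pri
[out] created
[in] quote p: /flicremi/slemogik/stid
[out] staletru
[in] relocate s: /flicremi d: /movoz
[out] ok
[in] newfold p: /movoz/slemogik/sund
[out] ok
[in] quote p: /flicremi/slemogik/bri
[out] ToolError: not found

Answer: {movoz/, movoz/slemogik/, movoz/slemogik/bri=pri, movoz/slemogik/stid=staletru, movoz/slemogik/sund/}


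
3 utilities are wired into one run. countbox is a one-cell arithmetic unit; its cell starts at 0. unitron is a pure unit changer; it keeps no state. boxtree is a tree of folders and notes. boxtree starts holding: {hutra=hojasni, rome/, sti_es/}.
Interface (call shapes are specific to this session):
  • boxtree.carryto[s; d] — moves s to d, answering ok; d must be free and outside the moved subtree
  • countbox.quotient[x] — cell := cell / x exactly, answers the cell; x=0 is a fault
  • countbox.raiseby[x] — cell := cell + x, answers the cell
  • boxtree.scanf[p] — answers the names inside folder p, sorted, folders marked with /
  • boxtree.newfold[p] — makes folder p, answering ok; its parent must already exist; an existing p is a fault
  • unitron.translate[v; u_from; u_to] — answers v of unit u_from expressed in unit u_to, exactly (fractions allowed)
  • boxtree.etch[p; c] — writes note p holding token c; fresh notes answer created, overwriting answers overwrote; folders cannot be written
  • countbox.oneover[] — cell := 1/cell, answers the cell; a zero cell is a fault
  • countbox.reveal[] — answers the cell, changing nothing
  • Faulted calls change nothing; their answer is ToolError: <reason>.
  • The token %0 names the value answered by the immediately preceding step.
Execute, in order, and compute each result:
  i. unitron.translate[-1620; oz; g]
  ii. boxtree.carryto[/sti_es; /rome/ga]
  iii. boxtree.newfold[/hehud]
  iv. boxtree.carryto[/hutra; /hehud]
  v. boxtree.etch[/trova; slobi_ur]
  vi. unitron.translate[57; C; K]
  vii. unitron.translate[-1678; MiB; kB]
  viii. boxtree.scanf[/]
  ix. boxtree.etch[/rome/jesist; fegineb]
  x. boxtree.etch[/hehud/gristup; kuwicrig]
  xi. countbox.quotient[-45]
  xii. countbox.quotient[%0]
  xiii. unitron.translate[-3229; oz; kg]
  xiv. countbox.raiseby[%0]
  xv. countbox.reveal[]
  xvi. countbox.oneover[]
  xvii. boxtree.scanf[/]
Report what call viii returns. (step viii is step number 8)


Then unitron.translate using v='-1620', u_from='oz', u_to='g': -3674098197/80000.
I run boxtree.carryto using s='/sti_es', d='/rome/ga', yielding ok.
Using boxtree.newfold using p='/hehud', and observe ok.
Next I call boxtree.carryto using s='/hutra', d='/hehud', and observe ToolError: exists.
Next I call boxtree.etch using p='/trova', c='slobi_ur', yielding created.
Then unitron.translate using v='57', u_from='C', u_to='K', and observe 6603/20.
I try unitron.translate using v='-1678', u_from='MiB', u_to='kB', — result: -219938816/125.
Next I call boxtree.scanf using p='/', — result: [hehud/, hutra, rome/, trova].
I call boxtree.etch using p='/rome/jesist', c='fegineb', — result: created.
Invoking boxtree.etch using p='/hehud/gristup', c='kuwicrig', and see created.
I try countbox.quotient using x='-45', and observe 0.
Next I call countbox.quotient using x='%0', which returns ToolError: division by zero.
Calling unitron.translate using v='-3229', u_from='oz', u_to='kg', and observe -146464976273/1600000000.
Now I run countbox.raiseby using x='%0', yielding -146464976273/1600000000.
I invoke countbox.reveal: -146464976273/1600000000.
Then countbox.oneover(), giving -1600000000/146464976273.
I try boxtree.scanf using p='/': [hehud/, hutra, rome/, trova].

Answer: [hehud/, hutra, rome/, trova]


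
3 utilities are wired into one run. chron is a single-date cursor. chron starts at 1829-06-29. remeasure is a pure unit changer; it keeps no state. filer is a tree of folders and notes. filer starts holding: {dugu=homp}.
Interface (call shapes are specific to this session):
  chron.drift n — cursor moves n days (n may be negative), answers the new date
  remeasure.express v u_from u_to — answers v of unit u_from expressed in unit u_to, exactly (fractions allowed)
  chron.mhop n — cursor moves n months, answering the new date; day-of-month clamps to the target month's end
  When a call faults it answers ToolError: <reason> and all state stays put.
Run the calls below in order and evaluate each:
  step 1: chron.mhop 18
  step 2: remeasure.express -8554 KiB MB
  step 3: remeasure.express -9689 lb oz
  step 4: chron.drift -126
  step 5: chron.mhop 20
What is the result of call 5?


Answer: 1832-04-25

Derivation:
>>> mhop n='18'
:: 1830-12-29
>>> express v='-8554' u_from='KiB' u_to='MB'
:: -136864/15625
>>> express v='-9689' u_from='lb' u_to='oz'
:: -155024
>>> drift n='-126'
:: 1830-08-25
>>> mhop n='20'
:: 1832-04-25


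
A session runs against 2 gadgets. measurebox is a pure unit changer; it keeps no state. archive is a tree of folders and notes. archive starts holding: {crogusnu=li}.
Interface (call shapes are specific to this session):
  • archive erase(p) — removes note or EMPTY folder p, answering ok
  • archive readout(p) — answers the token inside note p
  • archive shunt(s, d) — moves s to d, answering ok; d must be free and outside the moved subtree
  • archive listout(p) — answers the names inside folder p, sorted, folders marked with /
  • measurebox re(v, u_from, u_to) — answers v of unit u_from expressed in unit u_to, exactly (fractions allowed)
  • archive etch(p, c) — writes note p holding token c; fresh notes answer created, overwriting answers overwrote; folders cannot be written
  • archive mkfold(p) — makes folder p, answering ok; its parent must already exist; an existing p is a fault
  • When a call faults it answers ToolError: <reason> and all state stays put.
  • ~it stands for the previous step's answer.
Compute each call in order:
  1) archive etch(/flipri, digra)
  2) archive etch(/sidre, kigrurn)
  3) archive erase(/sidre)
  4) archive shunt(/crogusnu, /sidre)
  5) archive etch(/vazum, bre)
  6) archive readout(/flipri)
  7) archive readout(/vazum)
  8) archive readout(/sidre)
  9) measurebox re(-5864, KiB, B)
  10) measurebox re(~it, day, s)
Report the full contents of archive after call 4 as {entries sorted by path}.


Answer: {flipri=digra, sidre=li}

Derivation:
==> archive etch(p: /flipri, c: digra)
<== created
==> archive etch(p: /sidre, c: kigrurn)
<== created
==> archive erase(p: /sidre)
<== ok
==> archive shunt(s: /crogusnu, d: /sidre)
<== ok
==> archive etch(p: /vazum, c: bre)
<== created
==> archive readout(p: /flipri)
<== digra
==> archive readout(p: /vazum)
<== bre
==> archive readout(p: /sidre)
<== li
==> measurebox re(v: -5864, u_from: KiB, u_to: B)
<== -6004736
==> measurebox re(v: ~it, u_from: day, u_to: s)
<== -518809190400


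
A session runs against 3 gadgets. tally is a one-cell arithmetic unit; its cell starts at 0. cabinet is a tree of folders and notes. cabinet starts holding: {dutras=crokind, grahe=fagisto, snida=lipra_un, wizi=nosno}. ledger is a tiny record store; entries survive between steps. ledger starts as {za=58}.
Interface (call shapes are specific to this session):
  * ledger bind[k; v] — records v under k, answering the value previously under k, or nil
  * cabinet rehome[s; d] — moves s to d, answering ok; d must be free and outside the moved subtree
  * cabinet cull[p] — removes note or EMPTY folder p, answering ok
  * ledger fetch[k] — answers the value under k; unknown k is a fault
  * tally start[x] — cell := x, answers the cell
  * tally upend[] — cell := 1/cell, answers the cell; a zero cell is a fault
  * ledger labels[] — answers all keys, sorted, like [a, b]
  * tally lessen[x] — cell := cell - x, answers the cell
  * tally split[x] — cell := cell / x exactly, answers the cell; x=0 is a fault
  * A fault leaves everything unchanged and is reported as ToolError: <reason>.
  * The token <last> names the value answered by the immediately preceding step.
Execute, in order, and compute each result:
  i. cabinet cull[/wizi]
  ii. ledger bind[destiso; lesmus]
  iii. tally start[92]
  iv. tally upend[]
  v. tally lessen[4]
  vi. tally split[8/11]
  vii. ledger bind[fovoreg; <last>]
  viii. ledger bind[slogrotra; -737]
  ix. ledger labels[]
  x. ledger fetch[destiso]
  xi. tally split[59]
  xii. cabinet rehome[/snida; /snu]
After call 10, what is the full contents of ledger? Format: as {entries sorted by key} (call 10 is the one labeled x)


! cabinet cull(p=/wizi) ~> ok
! ledger bind(k=destiso, v=lesmus) ~> nil
! tally start(x=92) ~> 92
! tally upend() ~> 1/92
! tally lessen(x=4) ~> -367/92
! tally split(x=8/11) ~> -4037/736
! ledger bind(k=fovoreg, v=<last>) ~> nil
! ledger bind(k=slogrotra, v=-737) ~> nil
! ledger labels() ~> [destiso, fovoreg, slogrotra, za]
! ledger fetch(k=destiso) ~> lesmus
! tally split(x=59) ~> -4037/43424
! cabinet rehome(s=/snida, d=/snu) ~> ok

Answer: {destiso=lesmus, fovoreg=-4037/736, slogrotra=-737, za=58}


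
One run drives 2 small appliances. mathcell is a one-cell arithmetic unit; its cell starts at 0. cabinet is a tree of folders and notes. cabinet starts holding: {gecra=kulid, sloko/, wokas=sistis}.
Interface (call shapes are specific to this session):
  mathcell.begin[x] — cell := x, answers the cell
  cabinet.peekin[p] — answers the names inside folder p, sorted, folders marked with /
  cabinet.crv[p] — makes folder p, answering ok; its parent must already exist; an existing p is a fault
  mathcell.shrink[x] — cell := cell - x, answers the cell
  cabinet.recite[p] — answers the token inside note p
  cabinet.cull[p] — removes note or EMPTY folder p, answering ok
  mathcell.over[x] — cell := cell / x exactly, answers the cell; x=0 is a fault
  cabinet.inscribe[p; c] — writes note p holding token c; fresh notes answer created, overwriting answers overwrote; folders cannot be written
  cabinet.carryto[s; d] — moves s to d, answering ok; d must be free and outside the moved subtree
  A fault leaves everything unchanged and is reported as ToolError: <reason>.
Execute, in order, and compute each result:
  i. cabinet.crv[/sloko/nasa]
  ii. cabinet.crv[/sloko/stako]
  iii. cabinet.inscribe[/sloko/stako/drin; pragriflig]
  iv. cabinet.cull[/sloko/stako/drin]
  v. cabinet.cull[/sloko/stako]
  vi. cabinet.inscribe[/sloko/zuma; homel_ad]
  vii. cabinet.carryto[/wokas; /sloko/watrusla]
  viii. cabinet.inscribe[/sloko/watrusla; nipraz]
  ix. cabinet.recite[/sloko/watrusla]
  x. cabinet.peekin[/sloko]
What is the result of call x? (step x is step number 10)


Answer: [nasa/, watrusla, zuma]

Derivation:
Step: cabinet.crv[p='/sloko/nasa']
Result: ok
Step: cabinet.crv[p='/sloko/stako']
Result: ok
Step: cabinet.inscribe[p='/sloko/stako/drin'; c='pragriflig']
Result: created
Step: cabinet.cull[p='/sloko/stako/drin']
Result: ok
Step: cabinet.cull[p='/sloko/stako']
Result: ok
Step: cabinet.inscribe[p='/sloko/zuma'; c='homel_ad']
Result: created
Step: cabinet.carryto[s='/wokas'; d='/sloko/watrusla']
Result: ok
Step: cabinet.inscribe[p='/sloko/watrusla'; c='nipraz']
Result: overwrote
Step: cabinet.recite[p='/sloko/watrusla']
Result: nipraz
Step: cabinet.peekin[p='/sloko']
Result: [nasa/, watrusla, zuma]


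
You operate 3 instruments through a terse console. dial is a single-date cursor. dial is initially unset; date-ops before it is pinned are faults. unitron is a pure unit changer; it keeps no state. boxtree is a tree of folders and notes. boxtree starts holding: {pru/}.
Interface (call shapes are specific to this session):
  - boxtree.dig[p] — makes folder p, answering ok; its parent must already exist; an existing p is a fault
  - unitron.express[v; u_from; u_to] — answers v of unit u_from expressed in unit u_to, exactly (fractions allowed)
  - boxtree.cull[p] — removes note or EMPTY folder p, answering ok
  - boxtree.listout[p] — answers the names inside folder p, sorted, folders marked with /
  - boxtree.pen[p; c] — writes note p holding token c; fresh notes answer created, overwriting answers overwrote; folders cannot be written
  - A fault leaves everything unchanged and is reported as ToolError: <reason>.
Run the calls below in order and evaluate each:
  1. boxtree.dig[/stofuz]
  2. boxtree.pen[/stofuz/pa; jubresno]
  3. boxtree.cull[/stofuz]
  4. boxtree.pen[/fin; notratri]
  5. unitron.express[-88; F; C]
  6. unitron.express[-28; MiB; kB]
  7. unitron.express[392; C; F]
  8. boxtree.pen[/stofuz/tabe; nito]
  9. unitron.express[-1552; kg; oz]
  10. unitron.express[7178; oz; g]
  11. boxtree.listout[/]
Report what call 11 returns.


Using boxtree.dig using p=/stofuz, and get ok.
Calling boxtree.pen using p=/stofuz/pa, c=jubresno, — result: created.
Next I call boxtree.cull using p=/stofuz: ToolError: not empty.
I use boxtree.pen using p=/fin, c=notratri, and observe created.
Using unitron.express using v=-88, u_from=F, u_to=C: -200/3.
I invoke unitron.express using v=-28, u_from=MiB, u_to=kB, and observe -3670016/125.
Using unitron.express using v=392, u_from=C, u_to=F, and observe 3688/5.
Now I run boxtree.pen using p=/stofuz/tabe, c=nito: created.
I call unitron.express using v=-1552, u_from=kg, u_to=oz, and observe -25600000000/467621.
Next I call unitron.express using v=7178, u_from=oz, u_to=g, — result: 162794301593/800000.
I invoke boxtree.listout using p=/, — result: [fin, pru/, stofuz/].

Answer: [fin, pru/, stofuz/]


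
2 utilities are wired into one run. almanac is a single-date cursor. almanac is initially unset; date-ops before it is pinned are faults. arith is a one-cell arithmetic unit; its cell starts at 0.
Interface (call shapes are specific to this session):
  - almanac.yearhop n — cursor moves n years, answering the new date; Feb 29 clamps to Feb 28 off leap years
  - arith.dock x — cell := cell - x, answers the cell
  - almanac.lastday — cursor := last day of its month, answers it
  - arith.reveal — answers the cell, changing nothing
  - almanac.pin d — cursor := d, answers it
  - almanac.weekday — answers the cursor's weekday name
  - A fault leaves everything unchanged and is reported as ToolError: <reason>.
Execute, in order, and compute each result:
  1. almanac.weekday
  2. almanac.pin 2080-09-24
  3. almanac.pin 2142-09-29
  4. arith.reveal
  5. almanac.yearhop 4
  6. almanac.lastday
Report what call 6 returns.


# 1. almanac.weekday() => ToolError: no date set
# 2. almanac.pin(2080-09-24) => 2080-09-24
# 3. almanac.pin(2142-09-29) => 2142-09-29
# 4. arith.reveal() => 0
# 5. almanac.yearhop(4) => 2146-09-29
# 6. almanac.lastday() => 2146-09-30

Answer: 2146-09-30


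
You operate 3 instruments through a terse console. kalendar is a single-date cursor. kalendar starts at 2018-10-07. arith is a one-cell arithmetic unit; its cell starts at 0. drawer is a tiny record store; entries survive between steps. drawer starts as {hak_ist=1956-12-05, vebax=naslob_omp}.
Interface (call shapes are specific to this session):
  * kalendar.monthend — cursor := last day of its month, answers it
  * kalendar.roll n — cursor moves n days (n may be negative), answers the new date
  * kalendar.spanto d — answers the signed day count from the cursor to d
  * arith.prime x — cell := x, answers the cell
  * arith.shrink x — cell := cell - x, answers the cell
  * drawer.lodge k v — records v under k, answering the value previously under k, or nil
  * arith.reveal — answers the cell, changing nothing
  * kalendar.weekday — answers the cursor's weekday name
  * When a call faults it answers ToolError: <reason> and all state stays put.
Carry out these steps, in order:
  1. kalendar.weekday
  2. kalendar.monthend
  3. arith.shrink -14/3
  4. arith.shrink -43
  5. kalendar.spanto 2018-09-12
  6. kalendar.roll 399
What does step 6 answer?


I call kalendar.weekday(), which returns Sunday.
Then kalendar.monthend, yielding 2018-10-31.
I invoke arith.shrink with -14/3, → 14/3.
I call arith.shrink with -43, — result: 143/3.
Calling kalendar.spanto with 2018-09-12, yielding -49.
I try kalendar.roll with 399, — result: 2019-12-04.

Answer: 2019-12-04


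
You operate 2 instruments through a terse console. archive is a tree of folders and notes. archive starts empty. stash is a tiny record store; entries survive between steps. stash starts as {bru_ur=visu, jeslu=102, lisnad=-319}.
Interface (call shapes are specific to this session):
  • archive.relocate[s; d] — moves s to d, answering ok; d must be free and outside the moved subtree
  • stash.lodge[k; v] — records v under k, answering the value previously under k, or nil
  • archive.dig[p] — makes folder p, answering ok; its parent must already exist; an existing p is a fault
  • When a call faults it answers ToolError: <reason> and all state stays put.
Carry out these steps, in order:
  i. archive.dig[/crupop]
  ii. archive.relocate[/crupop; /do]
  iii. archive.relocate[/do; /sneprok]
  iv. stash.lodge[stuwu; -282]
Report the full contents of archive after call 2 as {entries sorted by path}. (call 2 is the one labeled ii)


Next I call archive.dig passing p→/crupop, yielding ok.
I use archive.relocate passing s→/crupop, d→/do, and observe ok.
Now I run archive.relocate passing s→/do, d→/sneprok, giving ok.
Next I call stash.lodge passing k→stuwu, v→-282, and get nil.

Answer: {do/}


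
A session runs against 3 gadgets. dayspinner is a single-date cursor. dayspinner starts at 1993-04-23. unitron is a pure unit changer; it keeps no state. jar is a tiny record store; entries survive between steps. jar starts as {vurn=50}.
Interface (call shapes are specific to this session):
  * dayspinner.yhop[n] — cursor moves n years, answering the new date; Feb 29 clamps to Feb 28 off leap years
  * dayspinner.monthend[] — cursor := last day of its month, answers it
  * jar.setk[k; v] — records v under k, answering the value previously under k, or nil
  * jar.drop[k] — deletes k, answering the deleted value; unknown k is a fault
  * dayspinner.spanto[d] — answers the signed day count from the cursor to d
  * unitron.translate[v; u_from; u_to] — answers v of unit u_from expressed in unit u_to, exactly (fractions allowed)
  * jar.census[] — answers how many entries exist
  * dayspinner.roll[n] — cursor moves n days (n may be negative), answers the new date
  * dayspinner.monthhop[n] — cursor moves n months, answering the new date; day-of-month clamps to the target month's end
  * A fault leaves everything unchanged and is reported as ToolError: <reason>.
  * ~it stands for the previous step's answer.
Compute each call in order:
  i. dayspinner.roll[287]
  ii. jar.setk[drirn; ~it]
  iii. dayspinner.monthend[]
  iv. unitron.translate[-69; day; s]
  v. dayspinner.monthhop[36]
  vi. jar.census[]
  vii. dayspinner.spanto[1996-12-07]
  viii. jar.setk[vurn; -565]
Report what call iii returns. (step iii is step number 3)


I try dayspinner.roll with n→287, yielding 1994-02-04.
I use jar.setk with k→drirn, v→~it, giving nil.
Now I run dayspinner.monthend, yielding 1994-02-28.
Using unitron.translate with v→-69, u_from→day, u_to→s: -5961600.
Now I run dayspinner.monthhop with n→36, — result: 1997-02-28.
Now I run jar.census(), and get 2.
I try dayspinner.spanto with d→1996-12-07, and see -83.
I call jar.setk with k→vurn, v→-565, and observe 50.

Answer: 1994-02-28


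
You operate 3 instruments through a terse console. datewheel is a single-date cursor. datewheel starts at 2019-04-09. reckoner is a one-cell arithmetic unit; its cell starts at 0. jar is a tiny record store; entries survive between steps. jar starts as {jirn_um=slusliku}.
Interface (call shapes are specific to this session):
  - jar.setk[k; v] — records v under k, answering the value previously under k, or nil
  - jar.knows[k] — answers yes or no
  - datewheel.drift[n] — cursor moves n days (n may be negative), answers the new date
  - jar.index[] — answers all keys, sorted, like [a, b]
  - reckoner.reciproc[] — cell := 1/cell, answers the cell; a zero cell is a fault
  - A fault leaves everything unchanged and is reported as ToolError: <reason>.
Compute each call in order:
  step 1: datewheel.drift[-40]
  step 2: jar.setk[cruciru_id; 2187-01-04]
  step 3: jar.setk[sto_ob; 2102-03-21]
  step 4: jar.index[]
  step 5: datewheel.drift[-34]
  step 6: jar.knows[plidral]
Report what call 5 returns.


Answer: 2019-01-25

Derivation:
·→ datewheel.drift(-40)
·← 2019-02-28
·→ jar.setk(cruciru_id, 2187-01-04)
·← nil
·→ jar.setk(sto_ob, 2102-03-21)
·← nil
·→ jar.index()
·← [cruciru_id, jirn_um, sto_ob]
·→ datewheel.drift(-34)
·← 2019-01-25
·→ jar.knows(plidral)
·← no


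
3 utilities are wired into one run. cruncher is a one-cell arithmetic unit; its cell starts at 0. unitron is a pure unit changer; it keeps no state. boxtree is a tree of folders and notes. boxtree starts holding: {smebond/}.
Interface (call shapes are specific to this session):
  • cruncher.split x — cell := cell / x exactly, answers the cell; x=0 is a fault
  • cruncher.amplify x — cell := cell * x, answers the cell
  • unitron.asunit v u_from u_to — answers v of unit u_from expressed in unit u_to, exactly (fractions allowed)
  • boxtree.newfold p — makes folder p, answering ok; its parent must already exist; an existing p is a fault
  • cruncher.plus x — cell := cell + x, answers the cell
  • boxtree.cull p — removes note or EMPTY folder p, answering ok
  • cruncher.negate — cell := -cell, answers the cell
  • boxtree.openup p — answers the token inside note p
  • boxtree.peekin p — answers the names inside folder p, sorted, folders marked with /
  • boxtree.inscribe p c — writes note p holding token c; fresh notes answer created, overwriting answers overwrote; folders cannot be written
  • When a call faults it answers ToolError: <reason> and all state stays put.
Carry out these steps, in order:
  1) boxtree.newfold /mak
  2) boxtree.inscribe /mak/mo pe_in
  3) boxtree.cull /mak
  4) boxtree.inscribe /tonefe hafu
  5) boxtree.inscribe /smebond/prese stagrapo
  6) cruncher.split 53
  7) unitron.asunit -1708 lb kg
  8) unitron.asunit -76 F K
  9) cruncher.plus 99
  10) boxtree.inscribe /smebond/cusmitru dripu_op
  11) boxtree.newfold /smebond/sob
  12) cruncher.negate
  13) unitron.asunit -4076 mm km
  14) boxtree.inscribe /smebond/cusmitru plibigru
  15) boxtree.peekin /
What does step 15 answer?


→ boxtree.newfold(p=/mak)
← ok
→ boxtree.inscribe(p=/mak/mo, c=pe_in)
← created
→ boxtree.cull(p=/mak)
← ToolError: not empty
→ boxtree.inscribe(p=/tonefe, c=hafu)
← created
→ boxtree.inscribe(p=/smebond/prese, c=stagrapo)
← created
→ cruncher.split(x=53)
← 0
→ unitron.asunit(v=-1708, u_from=lb, u_to=kg)
← -19368394199/25000000
→ unitron.asunit(v=-76, u_from=F, u_to=K)
← 4263/20
→ cruncher.plus(x=99)
← 99
→ boxtree.inscribe(p=/smebond/cusmitru, c=dripu_op)
← created
→ boxtree.newfold(p=/smebond/sob)
← ok
→ cruncher.negate()
← -99
→ unitron.asunit(v=-4076, u_from=mm, u_to=km)
← -1019/250000
→ boxtree.inscribe(p=/smebond/cusmitru, c=plibigru)
← overwrote
→ boxtree.peekin(p=/)
← [mak/, smebond/, tonefe]

Answer: [mak/, smebond/, tonefe]


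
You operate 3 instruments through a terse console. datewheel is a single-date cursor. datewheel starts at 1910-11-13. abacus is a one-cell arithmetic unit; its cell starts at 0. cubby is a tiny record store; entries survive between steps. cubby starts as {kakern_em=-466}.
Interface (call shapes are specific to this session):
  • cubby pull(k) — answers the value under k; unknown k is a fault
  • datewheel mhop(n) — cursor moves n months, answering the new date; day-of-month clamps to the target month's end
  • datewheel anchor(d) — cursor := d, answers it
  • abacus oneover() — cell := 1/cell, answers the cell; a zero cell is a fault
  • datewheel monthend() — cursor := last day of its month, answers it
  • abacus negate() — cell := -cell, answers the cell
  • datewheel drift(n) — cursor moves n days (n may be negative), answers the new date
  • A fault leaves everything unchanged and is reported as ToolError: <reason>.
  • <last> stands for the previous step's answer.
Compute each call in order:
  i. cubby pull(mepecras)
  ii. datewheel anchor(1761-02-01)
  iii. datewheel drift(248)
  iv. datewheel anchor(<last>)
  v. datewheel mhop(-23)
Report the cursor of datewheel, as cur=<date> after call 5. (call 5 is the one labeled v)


Answer: cur=1759-11-07

Derivation:
==> cubby pull(k=mepecras)
<== ToolError: no such key mepecras
==> datewheel anchor(d=1761-02-01)
<== 1761-02-01
==> datewheel drift(n=248)
<== 1761-10-07
==> datewheel anchor(d=<last>)
<== 1761-10-07
==> datewheel mhop(n=-23)
<== 1759-11-07


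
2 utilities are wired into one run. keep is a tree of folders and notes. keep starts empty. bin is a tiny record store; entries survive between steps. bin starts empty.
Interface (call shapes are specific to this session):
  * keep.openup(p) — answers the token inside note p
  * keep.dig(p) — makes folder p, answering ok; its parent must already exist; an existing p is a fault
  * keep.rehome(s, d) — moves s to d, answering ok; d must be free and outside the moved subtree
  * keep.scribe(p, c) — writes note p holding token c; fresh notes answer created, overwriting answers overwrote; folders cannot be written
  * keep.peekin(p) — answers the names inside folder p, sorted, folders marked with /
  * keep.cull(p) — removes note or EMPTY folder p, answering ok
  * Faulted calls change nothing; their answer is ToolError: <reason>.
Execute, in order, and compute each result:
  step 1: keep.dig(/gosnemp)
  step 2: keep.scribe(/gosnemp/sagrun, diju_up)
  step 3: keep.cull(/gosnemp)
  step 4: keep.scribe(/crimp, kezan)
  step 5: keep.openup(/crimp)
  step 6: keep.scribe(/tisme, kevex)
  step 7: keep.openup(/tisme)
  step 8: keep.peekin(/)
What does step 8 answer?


Answer: [crimp, gosnemp/, tisme]

Derivation:
! dig(p: /gosnemp) -> ok
! scribe(p: /gosnemp/sagrun, c: diju_up) -> created
! cull(p: /gosnemp) -> ToolError: not empty
! scribe(p: /crimp, c: kezan) -> created
! openup(p: /crimp) -> kezan
! scribe(p: /tisme, c: kevex) -> created
! openup(p: /tisme) -> kevex
! peekin(p: /) -> [crimp, gosnemp/, tisme]
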